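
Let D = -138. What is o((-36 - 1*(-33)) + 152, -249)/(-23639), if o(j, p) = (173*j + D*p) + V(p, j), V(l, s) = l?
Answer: -59890/23639 ≈ -2.5335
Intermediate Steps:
o(j, p) = -137*p + 173*j (o(j, p) = (173*j - 138*p) + p = (-138*p + 173*j) + p = -137*p + 173*j)
o((-36 - 1*(-33)) + 152, -249)/(-23639) = (-137*(-249) + 173*((-36 - 1*(-33)) + 152))/(-23639) = (34113 + 173*((-36 + 33) + 152))*(-1/23639) = (34113 + 173*(-3 + 152))*(-1/23639) = (34113 + 173*149)*(-1/23639) = (34113 + 25777)*(-1/23639) = 59890*(-1/23639) = -59890/23639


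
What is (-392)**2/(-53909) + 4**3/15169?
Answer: -2327479040/817745621 ≈ -2.8462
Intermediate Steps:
(-392)**2/(-53909) + 4**3/15169 = 153664*(-1/53909) + 64*(1/15169) = -153664/53909 + 64/15169 = -2327479040/817745621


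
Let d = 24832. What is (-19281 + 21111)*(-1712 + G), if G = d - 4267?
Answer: 34500990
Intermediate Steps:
G = 20565 (G = 24832 - 4267 = 20565)
(-19281 + 21111)*(-1712 + G) = (-19281 + 21111)*(-1712 + 20565) = 1830*18853 = 34500990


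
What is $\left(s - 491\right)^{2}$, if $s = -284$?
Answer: $600625$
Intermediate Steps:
$\left(s - 491\right)^{2} = \left(-284 - 491\right)^{2} = \left(-775\right)^{2} = 600625$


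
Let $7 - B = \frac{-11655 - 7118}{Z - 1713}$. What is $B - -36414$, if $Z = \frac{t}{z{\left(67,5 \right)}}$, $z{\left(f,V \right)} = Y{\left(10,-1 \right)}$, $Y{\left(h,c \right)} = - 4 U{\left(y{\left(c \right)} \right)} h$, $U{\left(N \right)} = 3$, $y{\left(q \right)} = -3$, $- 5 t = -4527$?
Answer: $\frac{12529039289}{344109} \approx 36410.0$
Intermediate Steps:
$t = \frac{4527}{5}$ ($t = \left(- \frac{1}{5}\right) \left(-4527\right) = \frac{4527}{5} \approx 905.4$)
$Y{\left(h,c \right)} = - 12 h$ ($Y{\left(h,c \right)} = \left(-4\right) 3 h = - 12 h$)
$z{\left(f,V \right)} = -120$ ($z{\left(f,V \right)} = \left(-12\right) 10 = -120$)
$Z = - \frac{1509}{200}$ ($Z = \frac{4527}{5 \left(-120\right)} = \frac{4527}{5} \left(- \frac{1}{120}\right) = - \frac{1509}{200} \approx -7.545$)
$B = - \frac{1345837}{344109}$ ($B = 7 - \frac{-11655 - 7118}{- \frac{1509}{200} - 1713} = 7 - - \frac{18773}{- \frac{344109}{200}} = 7 - \left(-18773\right) \left(- \frac{200}{344109}\right) = 7 - \frac{3754600}{344109} = - \frac{1345837}{344109} \approx -3.9111$)
$B - -36414 = - \frac{1345837}{344109} - -36414 = - \frac{1345837}{344109} + 36414 = \frac{12529039289}{344109}$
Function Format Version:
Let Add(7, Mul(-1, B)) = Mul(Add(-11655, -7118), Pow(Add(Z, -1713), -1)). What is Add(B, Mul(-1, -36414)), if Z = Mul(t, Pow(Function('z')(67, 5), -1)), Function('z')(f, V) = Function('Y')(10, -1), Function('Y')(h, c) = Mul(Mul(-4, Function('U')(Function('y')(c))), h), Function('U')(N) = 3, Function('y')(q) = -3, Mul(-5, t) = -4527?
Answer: Rational(12529039289, 344109) ≈ 36410.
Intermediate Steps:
t = Rational(4527, 5) (t = Mul(Rational(-1, 5), -4527) = Rational(4527, 5) ≈ 905.40)
Function('Y')(h, c) = Mul(-12, h) (Function('Y')(h, c) = Mul(Mul(-4, 3), h) = Mul(-12, h))
Function('z')(f, V) = -120 (Function('z')(f, V) = Mul(-12, 10) = -120)
Z = Rational(-1509, 200) (Z = Mul(Rational(4527, 5), Pow(-120, -1)) = Mul(Rational(4527, 5), Rational(-1, 120)) = Rational(-1509, 200) ≈ -7.5450)
B = Rational(-1345837, 344109) (B = Add(7, Mul(-1, Mul(Add(-11655, -7118), Pow(Add(Rational(-1509, 200), -1713), -1)))) = Add(7, Mul(-1, Mul(-18773, Pow(Rational(-344109, 200), -1)))) = Add(7, Mul(-1, Mul(-18773, Rational(-200, 344109)))) = Add(7, Mul(-1, Rational(3754600, 344109))) = Add(7, Rational(-3754600, 344109)) = Rational(-1345837, 344109) ≈ -3.9111)
Add(B, Mul(-1, -36414)) = Add(Rational(-1345837, 344109), Mul(-1, -36414)) = Add(Rational(-1345837, 344109), 36414) = Rational(12529039289, 344109)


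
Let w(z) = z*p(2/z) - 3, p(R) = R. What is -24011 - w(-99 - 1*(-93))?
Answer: -24010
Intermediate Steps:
w(z) = -1 (w(z) = z*(2/z) - 3 = 2 - 3 = -1)
-24011 - w(-99 - 1*(-93)) = -24011 - 1*(-1) = -24011 + 1 = -24010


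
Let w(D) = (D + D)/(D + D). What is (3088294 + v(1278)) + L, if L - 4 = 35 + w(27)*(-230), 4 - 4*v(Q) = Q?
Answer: 6175569/2 ≈ 3.0878e+6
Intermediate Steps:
v(Q) = 1 - Q/4
w(D) = 1 (w(D) = (2*D)/((2*D)) = (2*D)*(1/(2*D)) = 1)
L = -191 (L = 4 + (35 + 1*(-230)) = 4 + (35 - 230) = 4 - 195 = -191)
(3088294 + v(1278)) + L = (3088294 + (1 - ¼*1278)) - 191 = (3088294 + (1 - 639/2)) - 191 = (3088294 - 637/2) - 191 = 6175951/2 - 191 = 6175569/2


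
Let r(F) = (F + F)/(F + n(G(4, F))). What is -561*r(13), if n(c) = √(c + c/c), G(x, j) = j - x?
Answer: -63206/53 + 4862*√10/53 ≈ -902.47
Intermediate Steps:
n(c) = √(1 + c) (n(c) = √(c + 1) = √(1 + c))
r(F) = 2*F/(F + √(-3 + F)) (r(F) = (F + F)/(F + √(1 + (F - 1*4))) = (2*F)/(F + √(1 + (F - 4))) = (2*F)/(F + √(1 + (-4 + F))) = (2*F)/(F + √(-3 + F)) = 2*F/(F + √(-3 + F)))
-561*r(13) = -1122*13/(13 + √(-3 + 13)) = -1122*13/(13 + √10) = -14586/(13 + √10)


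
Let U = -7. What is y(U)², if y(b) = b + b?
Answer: 196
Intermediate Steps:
y(b) = 2*b
y(U)² = (2*(-7))² = (-14)² = 196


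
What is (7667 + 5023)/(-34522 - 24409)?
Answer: -12690/58931 ≈ -0.21534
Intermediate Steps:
(7667 + 5023)/(-34522 - 24409) = 12690/(-58931) = 12690*(-1/58931) = -12690/58931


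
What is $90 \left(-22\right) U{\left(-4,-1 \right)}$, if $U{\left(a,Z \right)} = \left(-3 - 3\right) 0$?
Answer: $0$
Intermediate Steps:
$U{\left(a,Z \right)} = 0$ ($U{\left(a,Z \right)} = \left(-6\right) 0 = 0$)
$90 \left(-22\right) U{\left(-4,-1 \right)} = 90 \left(-22\right) 0 = \left(-1980\right) 0 = 0$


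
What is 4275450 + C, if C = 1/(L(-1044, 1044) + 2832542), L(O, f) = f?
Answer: 12114855263701/2833586 ≈ 4.2754e+6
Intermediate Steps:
C = 1/2833586 (C = 1/(1044 + 2832542) = 1/2833586 ≈ 3.5291e-7)
4275450 + C = 4275450 + 1/2833586 = 12114855263701/2833586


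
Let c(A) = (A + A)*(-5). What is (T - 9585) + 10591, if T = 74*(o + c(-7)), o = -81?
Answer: 192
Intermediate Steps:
c(A) = -10*A (c(A) = (2*A)*(-5) = -10*A)
T = -814 (T = 74*(-81 - 10*(-7)) = 74*(-81 + 70) = 74*(-11) = -814)
(T - 9585) + 10591 = (-814 - 9585) + 10591 = -10399 + 10591 = 192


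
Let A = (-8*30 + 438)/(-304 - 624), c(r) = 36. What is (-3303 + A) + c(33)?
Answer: -1515987/464 ≈ -3267.2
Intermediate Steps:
A = -99/464 (A = (-240 + 438)/(-928) = 198*(-1/928) = -99/464 ≈ -0.21336)
(-3303 + A) + c(33) = (-3303 - 99/464) + 36 = -1532691/464 + 36 = -1515987/464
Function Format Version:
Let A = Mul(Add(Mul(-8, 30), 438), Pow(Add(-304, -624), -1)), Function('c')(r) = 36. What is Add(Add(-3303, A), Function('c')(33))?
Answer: Rational(-1515987, 464) ≈ -3267.2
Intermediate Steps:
A = Rational(-99, 464) (A = Mul(Add(-240, 438), Pow(-928, -1)) = Mul(198, Rational(-1, 928)) = Rational(-99, 464) ≈ -0.21336)
Add(Add(-3303, A), Function('c')(33)) = Add(Add(-3303, Rational(-99, 464)), 36) = Add(Rational(-1532691, 464), 36) = Rational(-1515987, 464)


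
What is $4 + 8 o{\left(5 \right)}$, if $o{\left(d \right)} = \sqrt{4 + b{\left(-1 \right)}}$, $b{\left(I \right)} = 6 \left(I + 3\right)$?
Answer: $36$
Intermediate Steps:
$b{\left(I \right)} = 18 + 6 I$ ($b{\left(I \right)} = 6 \left(3 + I\right) = 18 + 6 I$)
$o{\left(d \right)} = 4$ ($o{\left(d \right)} = \sqrt{4 + \left(18 + 6 \left(-1\right)\right)} = \sqrt{4 + \left(18 - 6\right)} = \sqrt{4 + 12} = \sqrt{16} = 4$)
$4 + 8 o{\left(5 \right)} = 4 + 8 \cdot 4 = 4 + 32 = 36$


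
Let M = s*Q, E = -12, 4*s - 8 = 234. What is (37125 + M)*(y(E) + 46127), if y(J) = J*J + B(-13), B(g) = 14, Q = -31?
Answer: 3263046215/2 ≈ 1.6315e+9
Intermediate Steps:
s = 121/2 (s = 2 + (1/4)*234 = 2 + 117/2 = 121/2 ≈ 60.500)
M = -3751/2 (M = (121/2)*(-31) = -3751/2 ≈ -1875.5)
y(J) = 14 + J**2 (y(J) = J*J + 14 = J**2 + 14 = 14 + J**2)
(37125 + M)*(y(E) + 46127) = (37125 - 3751/2)*((14 + (-12)**2) + 46127) = 70499*((14 + 144) + 46127)/2 = 70499*(158 + 46127)/2 = (70499/2)*46285 = 3263046215/2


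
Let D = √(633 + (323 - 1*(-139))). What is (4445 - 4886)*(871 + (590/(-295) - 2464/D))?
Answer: -383229 + 362208*√1095/365 ≈ -3.5039e+5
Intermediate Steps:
D = √1095 (D = √(633 + (323 + 139)) = √(633 + 462) = √1095 ≈ 33.091)
(4445 - 4886)*(871 + (590/(-295) - 2464/D)) = (4445 - 4886)*(871 + (590/(-295) - 2464*√1095/1095)) = -441*(871 + (590*(-1/295) - 2464*√1095/1095)) = -441*(871 + (-2 - 2464*√1095/1095)) = -441*(869 - 2464*√1095/1095) = -383229 + 362208*√1095/365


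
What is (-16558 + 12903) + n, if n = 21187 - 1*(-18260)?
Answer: 35792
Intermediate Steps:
n = 39447 (n = 21187 + 18260 = 39447)
(-16558 + 12903) + n = (-16558 + 12903) + 39447 = -3655 + 39447 = 35792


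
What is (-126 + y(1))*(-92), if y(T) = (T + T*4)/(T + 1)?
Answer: 11362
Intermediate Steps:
y(T) = 5*T/(1 + T) (y(T) = (T + 4*T)/(1 + T) = (5*T)/(1 + T) = 5*T/(1 + T))
(-126 + y(1))*(-92) = (-126 + 5*1/(1 + 1))*(-92) = (-126 + 5*1/2)*(-92) = (-126 + 5*1*(1/2))*(-92) = (-126 + 5/2)*(-92) = -247/2*(-92) = 11362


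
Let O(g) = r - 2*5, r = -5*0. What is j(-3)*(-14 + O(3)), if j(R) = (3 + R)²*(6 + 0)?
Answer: 0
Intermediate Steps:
r = 0
j(R) = 6*(3 + R)² (j(R) = (3 + R)²*6 = 6*(3 + R)²)
O(g) = -10 (O(g) = 0 - 2*5 = 0 - 10 = -10)
j(-3)*(-14 + O(3)) = (6*(3 - 3)²)*(-14 - 10) = (6*0²)*(-24) = (6*0)*(-24) = 0*(-24) = 0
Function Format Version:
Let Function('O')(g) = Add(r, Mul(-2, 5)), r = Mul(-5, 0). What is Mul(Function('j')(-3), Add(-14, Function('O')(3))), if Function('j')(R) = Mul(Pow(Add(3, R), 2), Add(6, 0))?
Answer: 0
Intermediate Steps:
r = 0
Function('j')(R) = Mul(6, Pow(Add(3, R), 2)) (Function('j')(R) = Mul(Pow(Add(3, R), 2), 6) = Mul(6, Pow(Add(3, R), 2)))
Function('O')(g) = -10 (Function('O')(g) = Add(0, Mul(-2, 5)) = Add(0, -10) = -10)
Mul(Function('j')(-3), Add(-14, Function('O')(3))) = Mul(Mul(6, Pow(Add(3, -3), 2)), Add(-14, -10)) = Mul(Mul(6, Pow(0, 2)), -24) = Mul(Mul(6, 0), -24) = Mul(0, -24) = 0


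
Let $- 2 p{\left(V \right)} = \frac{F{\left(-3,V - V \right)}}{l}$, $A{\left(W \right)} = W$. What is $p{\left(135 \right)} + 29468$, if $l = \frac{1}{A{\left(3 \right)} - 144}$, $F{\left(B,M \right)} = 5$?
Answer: $\frac{59641}{2} \approx 29821.0$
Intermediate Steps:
$l = - \frac{1}{141}$ ($l = \frac{1}{3 - 144} = \frac{1}{-141} = - \frac{1}{141} \approx -0.0070922$)
$p{\left(V \right)} = \frac{705}{2}$ ($p{\left(V \right)} = - \frac{5 \frac{1}{- \frac{1}{141}}}{2} = - \frac{5 \left(-141\right)}{2} = \left(- \frac{1}{2}\right) \left(-705\right) = \frac{705}{2}$)
$p{\left(135 \right)} + 29468 = \frac{705}{2} + 29468 = \frac{59641}{2}$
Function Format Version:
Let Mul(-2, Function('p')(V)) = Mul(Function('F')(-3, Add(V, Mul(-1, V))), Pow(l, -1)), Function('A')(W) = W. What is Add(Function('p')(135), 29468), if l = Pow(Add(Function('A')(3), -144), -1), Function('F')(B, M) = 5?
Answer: Rational(59641, 2) ≈ 29821.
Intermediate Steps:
l = Rational(-1, 141) (l = Pow(Add(3, -144), -1) = Pow(-141, -1) = Rational(-1, 141) ≈ -0.0070922)
Function('p')(V) = Rational(705, 2) (Function('p')(V) = Mul(Rational(-1, 2), Mul(5, Pow(Rational(-1, 141), -1))) = Mul(Rational(-1, 2), Mul(5, -141)) = Mul(Rational(-1, 2), -705) = Rational(705, 2))
Add(Function('p')(135), 29468) = Add(Rational(705, 2), 29468) = Rational(59641, 2)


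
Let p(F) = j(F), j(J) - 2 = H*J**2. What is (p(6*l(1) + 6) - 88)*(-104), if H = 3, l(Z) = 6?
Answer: -541424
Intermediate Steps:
j(J) = 2 + 3*J**2
p(F) = 2 + 3*F**2
(p(6*l(1) + 6) - 88)*(-104) = ((2 + 3*(6*6 + 6)**2) - 88)*(-104) = ((2 + 3*(36 + 6)**2) - 88)*(-104) = ((2 + 3*42**2) - 88)*(-104) = ((2 + 3*1764) - 88)*(-104) = ((2 + 5292) - 88)*(-104) = (5294 - 88)*(-104) = 5206*(-104) = -541424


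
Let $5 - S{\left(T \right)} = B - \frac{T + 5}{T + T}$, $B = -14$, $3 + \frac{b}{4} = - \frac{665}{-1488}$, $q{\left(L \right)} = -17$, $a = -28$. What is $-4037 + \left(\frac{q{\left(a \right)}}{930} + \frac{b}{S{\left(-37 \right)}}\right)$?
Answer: $- \frac{5399568841}{1337340} \approx -4037.5$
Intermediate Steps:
$b = - \frac{3799}{372}$ ($b = -12 + 4 \left(- \frac{665}{-1488}\right) = -12 + 4 \left(\left(-665\right) \left(- \frac{1}{1488}\right)\right) = -12 + 4 \cdot \frac{665}{1488} = -12 + \frac{665}{372} = - \frac{3799}{372} \approx -10.212$)
$S{\left(T \right)} = 19 + \frac{5 + T}{2 T}$ ($S{\left(T \right)} = 5 - \left(-14 - \frac{T + 5}{T + T}\right) = 5 - \left(-14 - \frac{5 + T}{2 T}\right) = 5 + \left(14 + \frac{5 + T}{2 T}\right) = 19 + \frac{5 + T}{2 T}$)
$-4037 + \left(\frac{q{\left(a \right)}}{930} + \frac{b}{S{\left(-37 \right)}}\right) = -4037 - \left(\frac{17}{930} + \frac{3799 \left(- \frac{74}{5 + 39 \left(-37\right)}\right)}{372}\right) = -4037 - \left(\frac{17}{930} + \frac{3799}{372 \cdot \frac{1}{2} \left(- \frac{1}{37}\right) \left(5 - 1443\right)}\right) = -4037 - \left(\frac{17}{930} + \frac{3799}{372 \cdot \frac{1}{2} \left(- \frac{1}{37}\right) \left(-1438\right)}\right) = -4037 - \left(\frac{17}{930} + \frac{3799}{372 \cdot \frac{719}{37}}\right) = -4037 - \frac{727261}{1337340} = - \frac{5399568841}{1337340}$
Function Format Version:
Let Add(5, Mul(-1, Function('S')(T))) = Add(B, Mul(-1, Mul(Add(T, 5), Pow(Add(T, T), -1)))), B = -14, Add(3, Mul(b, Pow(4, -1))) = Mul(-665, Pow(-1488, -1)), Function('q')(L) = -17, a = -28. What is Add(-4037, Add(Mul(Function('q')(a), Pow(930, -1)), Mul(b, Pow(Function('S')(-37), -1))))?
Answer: Rational(-5399568841, 1337340) ≈ -4037.5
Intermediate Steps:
b = Rational(-3799, 372) (b = Add(-12, Mul(4, Mul(-665, Pow(-1488, -1)))) = Add(-12, Mul(4, Mul(-665, Rational(-1, 1488)))) = Add(-12, Mul(4, Rational(665, 1488))) = Add(-12, Rational(665, 372)) = Rational(-3799, 372) ≈ -10.212)
Function('S')(T) = Add(19, Mul(Rational(1, 2), Pow(T, -1), Add(5, T))) (Function('S')(T) = Add(5, Mul(-1, Add(-14, Mul(-1, Mul(Add(T, 5), Pow(Add(T, T), -1)))))) = Add(5, Mul(-1, Add(-14, Mul(-1, Mul(Add(5, T), Pow(Mul(2, T), -1)))))) = Add(5, Mul(-1, Add(-14, Mul(-1, Mul(Add(5, T), Mul(Rational(1, 2), Pow(T, -1))))))) = Add(5, Mul(-1, Add(-14, Mul(-1, Mul(Rational(1, 2), Pow(T, -1), Add(5, T)))))) = Add(5, Mul(-1, Add(-14, Mul(Rational(-1, 2), Pow(T, -1), Add(5, T))))) = Add(5, Add(14, Mul(Rational(1, 2), Pow(T, -1), Add(5, T)))) = Add(19, Mul(Rational(1, 2), Pow(T, -1), Add(5, T))))
Add(-4037, Add(Mul(Function('q')(a), Pow(930, -1)), Mul(b, Pow(Function('S')(-37), -1)))) = Add(-4037, Add(Mul(-17, Pow(930, -1)), Mul(Rational(-3799, 372), Pow(Mul(Rational(1, 2), Pow(-37, -1), Add(5, Mul(39, -37))), -1)))) = Add(-4037, Add(Mul(-17, Rational(1, 930)), Mul(Rational(-3799, 372), Pow(Mul(Rational(1, 2), Rational(-1, 37), Add(5, -1443)), -1)))) = Add(-4037, Add(Rational(-17, 930), Mul(Rational(-3799, 372), Pow(Mul(Rational(1, 2), Rational(-1, 37), -1438), -1)))) = Add(-4037, Add(Rational(-17, 930), Mul(Rational(-3799, 372), Pow(Rational(719, 37), -1)))) = Add(-4037, Add(Rational(-17, 930), Mul(Rational(-3799, 372), Rational(37, 719)))) = Add(-4037, Add(Rational(-17, 930), Rational(-140563, 267468))) = Add(-4037, Rational(-727261, 1337340)) = Rational(-5399568841, 1337340)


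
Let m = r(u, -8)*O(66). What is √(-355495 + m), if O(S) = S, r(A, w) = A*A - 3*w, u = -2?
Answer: I*√353647 ≈ 594.68*I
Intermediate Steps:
r(A, w) = A² - 3*w
m = 1848 (m = ((-2)² - 3*(-8))*66 = (4 + 24)*66 = 28*66 = 1848)
√(-355495 + m) = √(-355495 + 1848) = √(-353647) = I*√353647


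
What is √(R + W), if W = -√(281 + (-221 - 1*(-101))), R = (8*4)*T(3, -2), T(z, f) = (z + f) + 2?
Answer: √(96 - √161) ≈ 9.1275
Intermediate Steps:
T(z, f) = 2 + f + z (T(z, f) = (f + z) + 2 = 2 + f + z)
R = 96 (R = (8*4)*(2 - 2 + 3) = 32*3 = 96)
W = -√161 (W = -√(281 + (-221 + 101)) = -√(281 - 120) = -√161 ≈ -12.689)
√(R + W) = √(96 - √161)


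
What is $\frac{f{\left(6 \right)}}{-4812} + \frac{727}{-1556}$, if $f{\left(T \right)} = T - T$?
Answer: $- \frac{727}{1556} \approx -0.46722$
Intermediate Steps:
$f{\left(T \right)} = 0$
$\frac{f{\left(6 \right)}}{-4812} + \frac{727}{-1556} = \frac{0}{-4812} + \frac{727}{-1556} = 0 \left(- \frac{1}{4812}\right) + 727 \left(- \frac{1}{1556}\right) = 0 - \frac{727}{1556} = - \frac{727}{1556}$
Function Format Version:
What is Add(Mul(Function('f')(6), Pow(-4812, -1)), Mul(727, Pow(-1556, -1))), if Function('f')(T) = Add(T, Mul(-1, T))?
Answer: Rational(-727, 1556) ≈ -0.46722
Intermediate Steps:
Function('f')(T) = 0
Add(Mul(Function('f')(6), Pow(-4812, -1)), Mul(727, Pow(-1556, -1))) = Add(Mul(0, Pow(-4812, -1)), Mul(727, Pow(-1556, -1))) = Add(Mul(0, Rational(-1, 4812)), Mul(727, Rational(-1, 1556))) = Add(0, Rational(-727, 1556)) = Rational(-727, 1556)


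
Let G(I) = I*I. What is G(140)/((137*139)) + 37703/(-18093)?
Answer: -9820417/9312027 ≈ -1.0546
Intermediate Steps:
G(I) = I**2
G(140)/((137*139)) + 37703/(-18093) = 140**2/((137*139)) + 37703/(-18093) = 19600/19043 + 37703*(-1/18093) = 19600*(1/19043) - 1019/489 = 19600/19043 - 1019/489 = -9820417/9312027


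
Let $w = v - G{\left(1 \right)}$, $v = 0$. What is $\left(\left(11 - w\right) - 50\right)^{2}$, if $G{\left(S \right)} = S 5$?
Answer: $1156$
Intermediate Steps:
$G{\left(S \right)} = 5 S$
$w = -5$ ($w = 0 - 5 \cdot 1 = 0 - 5 = -5$)
$\left(\left(11 - w\right) - 50\right)^{2} = \left(\left(11 - -5\right) - 50\right)^{2} = \left(\left(11 + 5\right) - 50\right)^{2} = \left(16 - 50\right)^{2} = \left(-34\right)^{2} = 1156$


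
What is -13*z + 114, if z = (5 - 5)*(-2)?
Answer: 114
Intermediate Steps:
z = 0 (z = 0*(-2) = 0)
-13*z + 114 = -13*0 + 114 = 0 + 114 = 114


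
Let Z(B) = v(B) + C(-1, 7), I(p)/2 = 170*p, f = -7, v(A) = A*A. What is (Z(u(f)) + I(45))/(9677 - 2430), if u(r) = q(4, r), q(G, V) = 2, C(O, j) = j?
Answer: 15311/7247 ≈ 2.1127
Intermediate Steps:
v(A) = A**2
I(p) = 340*p (I(p) = 2*(170*p) = 340*p)
u(r) = 2
Z(B) = 7 + B**2 (Z(B) = B**2 + 7 = 7 + B**2)
(Z(u(f)) + I(45))/(9677 - 2430) = ((7 + 2**2) + 340*45)/(9677 - 2430) = ((7 + 4) + 15300)/7247 = (11 + 15300)*(1/7247) = 15311*(1/7247) = 15311/7247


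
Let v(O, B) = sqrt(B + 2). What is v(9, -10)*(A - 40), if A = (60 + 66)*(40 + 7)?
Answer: 11764*I*sqrt(2) ≈ 16637.0*I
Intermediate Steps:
v(O, B) = sqrt(2 + B)
A = 5922 (A = 126*47 = 5922)
v(9, -10)*(A - 40) = sqrt(2 - 10)*(5922 - 40) = sqrt(-8)*5882 = (2*I*sqrt(2))*5882 = 11764*I*sqrt(2)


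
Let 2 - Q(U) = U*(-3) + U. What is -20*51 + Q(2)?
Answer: -1014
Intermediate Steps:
Q(U) = 2 + 2*U (Q(U) = 2 - (U*(-3) + U) = 2 - (-3*U + U) = 2 - (-2)*U = 2 + 2*U)
-20*51 + Q(2) = -20*51 + (2 + 2*2) = -1020 + (2 + 4) = -1020 + 6 = -1014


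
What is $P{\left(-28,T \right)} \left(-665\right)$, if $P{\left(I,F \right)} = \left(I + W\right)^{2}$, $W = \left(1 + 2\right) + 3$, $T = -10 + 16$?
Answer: $-321860$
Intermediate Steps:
$T = 6$
$W = 6$ ($W = 3 + 3 = 6$)
$P{\left(I,F \right)} = \left(6 + I\right)^{2}$ ($P{\left(I,F \right)} = \left(I + 6\right)^{2} = \left(6 + I\right)^{2}$)
$P{\left(-28,T \right)} \left(-665\right) = \left(6 - 28\right)^{2} \left(-665\right) = \left(-22\right)^{2} \left(-665\right) = 484 \left(-665\right) = -321860$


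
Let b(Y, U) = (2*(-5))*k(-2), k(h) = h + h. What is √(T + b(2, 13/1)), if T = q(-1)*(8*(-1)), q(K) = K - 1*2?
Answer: 8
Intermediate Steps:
q(K) = -2 + K (q(K) = K - 2 = -2 + K)
k(h) = 2*h
b(Y, U) = 40 (b(Y, U) = (2*(-5))*(2*(-2)) = -10*(-4) = 40)
T = 24 (T = (-2 - 1)*(8*(-1)) = -3*(-8) = 24)
√(T + b(2, 13/1)) = √(24 + 40) = √64 = 8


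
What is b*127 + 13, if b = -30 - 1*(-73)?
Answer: 5474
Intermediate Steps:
b = 43 (b = -30 + 73 = 43)
b*127 + 13 = 43*127 + 13 = 5461 + 13 = 5474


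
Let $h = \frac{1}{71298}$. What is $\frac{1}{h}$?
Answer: $71298$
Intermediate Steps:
$h = \frac{1}{71298} \approx 1.4026 \cdot 10^{-5}$
$\frac{1}{h} = \frac{1}{\frac{1}{71298}} = 71298$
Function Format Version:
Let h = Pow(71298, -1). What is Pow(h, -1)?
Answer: 71298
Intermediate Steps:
h = Rational(1, 71298) ≈ 1.4026e-5
Pow(h, -1) = Pow(Rational(1, 71298), -1) = 71298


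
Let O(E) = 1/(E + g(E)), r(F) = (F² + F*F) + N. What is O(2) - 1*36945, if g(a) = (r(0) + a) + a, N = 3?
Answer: -332504/9 ≈ -36945.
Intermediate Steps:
r(F) = 3 + 2*F² (r(F) = (F² + F*F) + 3 = (F² + F²) + 3 = 2*F² + 3 = 3 + 2*F²)
g(a) = 3 + 2*a (g(a) = ((3 + 2*0²) + a) + a = ((3 + 2*0) + a) + a = ((3 + 0) + a) + a = (3 + a) + a = 3 + 2*a)
O(E) = 1/(3 + 3*E) (O(E) = 1/(E + (3 + 2*E)) = 1/(3 + 3*E))
O(2) - 1*36945 = 1/(3*(1 + 2)) - 1*36945 = (⅓)/3 - 36945 = (⅓)*(⅓) - 36945 = ⅑ - 36945 = -332504/9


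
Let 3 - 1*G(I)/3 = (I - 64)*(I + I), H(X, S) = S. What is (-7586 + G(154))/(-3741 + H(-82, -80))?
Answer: 90737/3821 ≈ 23.747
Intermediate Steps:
G(I) = 9 - 6*I*(-64 + I) (G(I) = 9 - 3*(I - 64)*(I + I) = 9 - 3*(-64 + I)*2*I = 9 - 6*I*(-64 + I))
(-7586 + G(154))/(-3741 + H(-82, -80)) = (-7586 + (9 - 6*154**2 + 384*154))/(-3741 - 80) = (-7586 + (9 - 6*23716 + 59136))/(-3821) = (-7586 + (9 - 142296 + 59136))*(-1/3821) = (-7586 - 83151)*(-1/3821) = -90737*(-1/3821) = 90737/3821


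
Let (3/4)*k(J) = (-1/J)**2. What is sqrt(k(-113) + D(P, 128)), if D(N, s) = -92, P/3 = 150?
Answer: 4*I*sqrt(660795)/339 ≈ 9.5917*I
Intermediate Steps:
P = 450 (P = 3*150 = 450)
k(J) = 4/(3*J**2) (k(J) = 4*(-1/J)**2/3 = 4/(3*J**2))
sqrt(k(-113) + D(P, 128)) = sqrt((4/3)/(-113)**2 - 92) = sqrt((4/3)*(1/12769) - 92) = sqrt(4/38307 - 92) = sqrt(-3524240/38307) = 4*I*sqrt(660795)/339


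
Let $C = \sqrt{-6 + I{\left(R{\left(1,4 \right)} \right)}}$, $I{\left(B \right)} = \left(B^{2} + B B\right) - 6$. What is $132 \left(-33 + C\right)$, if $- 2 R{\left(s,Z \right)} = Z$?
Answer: $-4356 + 264 i \approx -4356.0 + 264.0 i$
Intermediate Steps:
$R{\left(s,Z \right)} = - \frac{Z}{2}$
$I{\left(B \right)} = -6 + 2 B^{2}$ ($I{\left(B \right)} = \left(B^{2} + B^{2}\right) - 6 = 2 B^{2} - 6 = -6 + 2 B^{2}$)
$C = 2 i$ ($C = \sqrt{-6 - \left(6 - 2 \left(\left(- \frac{1}{2}\right) 4\right)^{2}\right)} = \sqrt{-6 - \left(6 - 2 \left(-2\right)^{2}\right)} = \sqrt{-6 + \left(-6 + 2 \cdot 4\right)} = \sqrt{-6 + \left(-6 + 8\right)} = \sqrt{-6 + 2} = \sqrt{-4} = 2 i \approx 2.0 i$)
$132 \left(-33 + C\right) = 132 \left(-33 + 2 i\right) = -4356 + 264 i$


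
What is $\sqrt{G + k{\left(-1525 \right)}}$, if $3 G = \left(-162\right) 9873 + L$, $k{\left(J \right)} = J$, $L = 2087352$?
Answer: $\sqrt{161117} \approx 401.39$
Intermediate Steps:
$G = 162642$ ($G = \frac{\left(-162\right) 9873 + 2087352}{3} = \frac{-1599426 + 2087352}{3} = \frac{1}{3} \cdot 487926 = 162642$)
$\sqrt{G + k{\left(-1525 \right)}} = \sqrt{162642 - 1525} = \sqrt{161117}$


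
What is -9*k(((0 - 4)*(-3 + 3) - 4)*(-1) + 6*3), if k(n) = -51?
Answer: 459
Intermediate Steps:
-9*k(((0 - 4)*(-3 + 3) - 4)*(-1) + 6*3) = -9*(-51) = 459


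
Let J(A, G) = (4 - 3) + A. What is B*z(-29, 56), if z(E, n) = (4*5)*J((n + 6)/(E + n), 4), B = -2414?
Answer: -4296920/27 ≈ -1.5915e+5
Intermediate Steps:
J(A, G) = 1 + A
z(E, n) = 20 + 20*(6 + n)/(E + n) (z(E, n) = (4*5)*(1 + (n + 6)/(E + n)) = 20*(1 + (6 + n)/(E + n)) = 20 + 20*(6 + n)/(E + n))
B*z(-29, 56) = -48280*(6 - 29 + 2*56)/(-29 + 56) = -48280*(6 - 29 + 112)/27 = -48280*89/27 = -2414*1780/27 = -4296920/27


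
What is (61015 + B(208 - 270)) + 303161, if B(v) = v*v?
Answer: 368020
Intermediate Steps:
B(v) = v**2
(61015 + B(208 - 270)) + 303161 = (61015 + (208 - 270)**2) + 303161 = (61015 + (-62)**2) + 303161 = (61015 + 3844) + 303161 = 64859 + 303161 = 368020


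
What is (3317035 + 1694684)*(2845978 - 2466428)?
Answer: 1902197946450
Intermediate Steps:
(3317035 + 1694684)*(2845978 - 2466428) = 5011719*379550 = 1902197946450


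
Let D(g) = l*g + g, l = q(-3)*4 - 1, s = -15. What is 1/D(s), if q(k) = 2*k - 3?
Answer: 1/540 ≈ 0.0018519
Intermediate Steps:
q(k) = -3 + 2*k
l = -37 (l = (-3 + 2*(-3))*4 - 1 = (-3 - 6)*4 - 1 = -9*4 - 1 = -36 - 1 = -37)
D(g) = -36*g (D(g) = -37*g + g = -36*g)
1/D(s) = 1/(-36*(-15)) = 1/540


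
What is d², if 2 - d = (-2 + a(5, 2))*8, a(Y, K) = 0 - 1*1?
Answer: 676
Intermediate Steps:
a(Y, K) = -1 (a(Y, K) = 0 - 1 = -1)
d = 26 (d = 2 - (-2 - 1)*8 = 2 - (-3)*8 = 2 - 1*(-24) = 2 + 24 = 26)
d² = 26² = 676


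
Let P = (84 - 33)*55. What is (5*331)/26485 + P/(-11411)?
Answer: -11081044/60444067 ≈ -0.18333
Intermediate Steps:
P = 2805 (P = 51*55 = 2805)
(5*331)/26485 + P/(-11411) = (5*331)/26485 + 2805/(-11411) = 1655*(1/26485) + 2805*(-1/11411) = 331/5297 - 2805/11411 = -11081044/60444067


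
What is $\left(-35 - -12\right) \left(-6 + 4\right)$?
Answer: $46$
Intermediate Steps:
$\left(-35 - -12\right) \left(-6 + 4\right) = \left(-35 + 12\right) \left(-2\right) = \left(-23\right) \left(-2\right) = 46$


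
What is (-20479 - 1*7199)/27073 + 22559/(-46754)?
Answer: -1904797019/1265771042 ≈ -1.5049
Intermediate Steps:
(-20479 - 1*7199)/27073 + 22559/(-46754) = (-20479 - 7199)*(1/27073) + 22559*(-1/46754) = -27678*1/27073 - 22559/46754 = -27678/27073 - 22559/46754 = -1904797019/1265771042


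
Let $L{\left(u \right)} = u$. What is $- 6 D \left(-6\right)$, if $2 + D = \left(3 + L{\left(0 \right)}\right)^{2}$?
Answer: $252$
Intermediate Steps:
$D = 7$ ($D = -2 + \left(3 + 0\right)^{2} = -2 + 3^{2} = -2 + 9 = 7$)
$- 6 D \left(-6\right) = - 6 \cdot 7 \left(-6\right) = \left(-6\right) \left(-42\right) = 252$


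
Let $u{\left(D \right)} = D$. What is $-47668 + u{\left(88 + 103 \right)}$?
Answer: $-47477$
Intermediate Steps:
$-47668 + u{\left(88 + 103 \right)} = -47668 + \left(88 + 103\right) = -47668 + 191 = -47477$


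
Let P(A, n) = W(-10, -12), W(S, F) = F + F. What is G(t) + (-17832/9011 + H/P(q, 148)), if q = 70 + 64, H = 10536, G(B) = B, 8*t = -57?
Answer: -32302915/72088 ≈ -448.10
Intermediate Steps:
W(S, F) = 2*F
t = -57/8 (t = (1/8)*(-57) = -57/8 ≈ -7.1250)
q = 134
P(A, n) = -24 (P(A, n) = 2*(-12) = -24)
G(t) + (-17832/9011 + H/P(q, 148)) = -57/8 + (-17832/9011 + 10536/(-24)) = -57/8 + (-17832*1/9011 + 10536*(-1/24)) = -57/8 + (-17832/9011 - 439) = -57/8 - 3973661/9011 = -32302915/72088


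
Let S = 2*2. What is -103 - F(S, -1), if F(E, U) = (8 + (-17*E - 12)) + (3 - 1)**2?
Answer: -35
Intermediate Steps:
S = 4
F(E, U) = -17*E (F(E, U) = (8 + (-12 - 17*E)) + 2**2 = (-4 - 17*E) + 4 = -17*E)
-103 - F(S, -1) = -103 - (-17)*4 = -103 - 1*(-68) = -103 + 68 = -35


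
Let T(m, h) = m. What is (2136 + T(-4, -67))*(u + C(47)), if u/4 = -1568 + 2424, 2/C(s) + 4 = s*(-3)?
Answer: 1058491096/145 ≈ 7.2999e+6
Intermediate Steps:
C(s) = 2/(-4 - 3*s) (C(s) = 2/(-4 + s*(-3)) = 2/(-4 - 3*s))
u = 3424 (u = 4*(-1568 + 2424) = 4*856 = 3424)
(2136 + T(-4, -67))*(u + C(47)) = (2136 - 4)*(3424 - 2/(4 + 3*47)) = 2132*(3424 - 2/(4 + 141)) = 2132*(3424 - 2/145) = 2132*(496478/145) = 1058491096/145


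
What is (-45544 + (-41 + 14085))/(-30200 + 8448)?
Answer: 7875/5438 ≈ 1.4481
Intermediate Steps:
(-45544 + (-41 + 14085))/(-30200 + 8448) = (-45544 + 14044)/(-21752) = -31500*(-1/21752) = 7875/5438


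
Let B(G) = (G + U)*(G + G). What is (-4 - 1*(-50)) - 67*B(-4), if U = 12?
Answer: 4334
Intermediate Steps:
B(G) = 2*G*(12 + G) (B(G) = (G + 12)*(G + G) = (12 + G)*(2*G) = 2*G*(12 + G))
(-4 - 1*(-50)) - 67*B(-4) = (-4 - 1*(-50)) - 134*(-4)*(12 - 4) = (-4 + 50) - 134*(-4)*8 = 46 - 67*(-64) = 46 + 4288 = 4334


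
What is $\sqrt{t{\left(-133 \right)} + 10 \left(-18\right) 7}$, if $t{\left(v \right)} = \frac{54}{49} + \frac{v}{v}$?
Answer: $\frac{i \sqrt{61637}}{7} \approx 35.467 i$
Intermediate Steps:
$t{\left(v \right)} = \frac{103}{49}$ ($t{\left(v \right)} = 54 \cdot \frac{1}{49} + 1 = \frac{54}{49} + 1 = \frac{103}{49}$)
$\sqrt{t{\left(-133 \right)} + 10 \left(-18\right) 7} = \sqrt{\frac{103}{49} + 10 \left(-18\right) 7} = \sqrt{\frac{103}{49} - 1260} = \sqrt{- \frac{61637}{49}} = \frac{i \sqrt{61637}}{7}$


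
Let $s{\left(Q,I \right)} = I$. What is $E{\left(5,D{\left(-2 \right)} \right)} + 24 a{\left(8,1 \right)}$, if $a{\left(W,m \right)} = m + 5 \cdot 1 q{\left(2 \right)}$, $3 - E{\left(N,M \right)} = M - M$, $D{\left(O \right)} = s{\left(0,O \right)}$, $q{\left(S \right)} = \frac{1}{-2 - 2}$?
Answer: $-3$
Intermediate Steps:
$q{\left(S \right)} = - \frac{1}{4}$ ($q{\left(S \right)} = \frac{1}{-4} = - \frac{1}{4}$)
$D{\left(O \right)} = O$
$E{\left(N,M \right)} = 3$ ($E{\left(N,M \right)} = 3 - \left(M - M\right) = 3 - 0 = 3 + 0 = 3$)
$a{\left(W,m \right)} = - \frac{5}{4} + m$ ($a{\left(W,m \right)} = m + 5 \cdot 1 \left(- \frac{1}{4}\right) = m + 5 \left(- \frac{1}{4}\right) = m - \frac{5}{4} = - \frac{5}{4} + m$)
$E{\left(5,D{\left(-2 \right)} \right)} + 24 a{\left(8,1 \right)} = 3 + 24 \left(- \frac{5}{4} + 1\right) = 3 + 24 \left(- \frac{1}{4}\right) = 3 - 6 = -3$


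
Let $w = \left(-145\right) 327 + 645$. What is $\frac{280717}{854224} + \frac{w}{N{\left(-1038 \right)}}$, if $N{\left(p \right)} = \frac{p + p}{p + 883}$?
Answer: $- \frac{515998832159}{147780752} \approx -3491.7$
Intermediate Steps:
$N{\left(p \right)} = \frac{2 p}{883 + p}$
$w = -46770$ ($w = -47415 + 645 = -46770$)
$\frac{280717}{854224} + \frac{w}{N{\left(-1038 \right)}} = \frac{280717}{854224} - \frac{46770}{2 \left(-1038\right) \frac{1}{883 - 1038}} = 280717 \cdot \frac{1}{854224} - \frac{46770}{2 \left(-1038\right) \frac{1}{-155}} = \frac{280717}{854224} - \frac{46770}{2 \left(-1038\right) \left(- \frac{1}{155}\right)} = \frac{280717}{854224} - \frac{46770}{\frac{2076}{155}} = \frac{280717}{854224} - \frac{1208225}{346} = - \frac{515998832159}{147780752}$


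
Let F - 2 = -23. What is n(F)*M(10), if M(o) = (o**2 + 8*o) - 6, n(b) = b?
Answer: -3654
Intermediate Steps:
F = -21 (F = 2 - 23 = -21)
M(o) = -6 + o**2 + 8*o
n(F)*M(10) = -21*(-6 + 10**2 + 8*10) = -21*(-6 + 100 + 80) = -21*174 = -3654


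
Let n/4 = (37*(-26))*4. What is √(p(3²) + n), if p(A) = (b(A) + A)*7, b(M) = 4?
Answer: I*√15301 ≈ 123.7*I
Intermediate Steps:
p(A) = 28 + 7*A (p(A) = (4 + A)*7 = 28 + 7*A)
n = -15392 (n = 4*((37*(-26))*4) = 4*(-962*4) = 4*(-3848) = -15392)
√(p(3²) + n) = √((28 + 7*3²) - 15392) = √((28 + 7*9) - 15392) = √((28 + 63) - 15392) = √(91 - 15392) = √(-15301) = I*√15301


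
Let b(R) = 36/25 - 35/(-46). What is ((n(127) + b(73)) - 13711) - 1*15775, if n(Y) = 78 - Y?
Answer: -33962719/1150 ≈ -29533.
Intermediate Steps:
b(R) = 2531/1150 (b(R) = 36*(1/25) - 35*(-1/46) = 36/25 + 35/46 = 2531/1150)
((n(127) + b(73)) - 13711) - 1*15775 = (((78 - 1*127) + 2531/1150) - 13711) - 1*15775 = (((78 - 127) + 2531/1150) - 13711) - 15775 = ((-49 + 2531/1150) - 13711) - 15775 = (-53819/1150 - 13711) - 15775 = -15821469/1150 - 15775 = -33962719/1150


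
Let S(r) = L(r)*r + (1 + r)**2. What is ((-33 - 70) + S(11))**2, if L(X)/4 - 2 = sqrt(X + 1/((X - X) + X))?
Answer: 38113 + 1032*sqrt(1342) ≈ 75919.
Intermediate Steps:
L(X) = 8 + 4*sqrt(X + 1/X) (L(X) = 8 + 4*sqrt(X + 1/((X - X) + X)) = 8 + 4*sqrt(X + 1/(0 + X)) = 8 + 4*sqrt(X + 1/X))
S(r) = (1 + r)**2 + r*(8 + 4*sqrt(r + 1/r)) (S(r) = (8 + 4*sqrt(r + 1/r))*r + (1 + r)**2 = r*(8 + 4*sqrt(r + 1/r)) + (1 + r)**2 = (1 + r)**2 + r*(8 + 4*sqrt(r + 1/r)))
((-33 - 70) + S(11))**2 = ((-33 - 70) + ((1 + 11)**2 + 4*11*(2 + sqrt((1 + 11**2)/11))))**2 = (-103 + (12**2 + 4*11*(2 + sqrt((1 + 121)/11))))**2 = (-103 + (144 + 4*11*(2 + sqrt((1/11)*122))))**2 = (-103 + (144 + 4*11*(2 + sqrt(122/11))))**2 = (-103 + (144 + 4*11*(2 + sqrt(1342)/11)))**2 = (-103 + (144 + (88 + 4*sqrt(1342))))**2 = (-103 + (232 + 4*sqrt(1342)))**2 = (129 + 4*sqrt(1342))**2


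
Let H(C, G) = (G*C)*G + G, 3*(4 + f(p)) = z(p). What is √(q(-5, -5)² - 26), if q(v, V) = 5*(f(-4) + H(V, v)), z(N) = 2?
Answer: √3999766/3 ≈ 666.65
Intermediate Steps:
f(p) = -10/3 (f(p) = -4 + (⅓)*2 = -4 + ⅔ = -10/3)
H(C, G) = G + C*G² (H(C, G) = (C*G)*G + G = C*G² + G = G + C*G²)
q(v, V) = -50/3 + 5*v*(1 + V*v) (q(v, V) = 5*(-10/3 + v*(1 + V*v)) = -50/3 + 5*v*(1 + V*v))
√(q(-5, -5)² - 26) = √((-50/3 + 5*(-5)*(1 - 5*(-5)))² - 26) = √((-50/3 + 5*(-5)*(1 + 25))² - 26) = √((-50/3 + 5*(-5)*26)² - 26) = √((-50/3 - 650)² - 26) = √((-2000/3)² - 26) = √(4000000/9 - 26) = √(3999766/9) = √3999766/3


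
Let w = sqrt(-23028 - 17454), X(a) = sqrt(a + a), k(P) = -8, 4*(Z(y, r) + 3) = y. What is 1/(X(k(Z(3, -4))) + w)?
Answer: 2*I/20233 - 3*I*sqrt(4498)/40466 ≈ -0.0048733*I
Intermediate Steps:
Z(y, r) = -3 + y/4
X(a) = sqrt(2)*sqrt(a) (X(a) = sqrt(2*a) = sqrt(2)*sqrt(a))
w = 3*I*sqrt(4498) (w = sqrt(-40482) = 3*I*sqrt(4498) ≈ 201.2*I)
1/(X(k(Z(3, -4))) + w) = 1/(sqrt(2)*sqrt(-8) + 3*I*sqrt(4498)) = 1/(sqrt(2)*(2*I*sqrt(2)) + 3*I*sqrt(4498)) = 1/(4*I + 3*I*sqrt(4498))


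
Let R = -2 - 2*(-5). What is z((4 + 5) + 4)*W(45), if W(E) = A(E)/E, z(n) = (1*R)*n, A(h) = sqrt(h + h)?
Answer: 104*sqrt(10)/15 ≈ 21.925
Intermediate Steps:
A(h) = sqrt(2)*sqrt(h) (A(h) = sqrt(2*h) = sqrt(2)*sqrt(h))
R = 8 (R = -2 + 10 = 8)
z(n) = 8*n (z(n) = (1*8)*n = 8*n)
W(E) = sqrt(2)/sqrt(E) (W(E) = (sqrt(2)*sqrt(E))/E = sqrt(2)/sqrt(E))
z((4 + 5) + 4)*W(45) = (8*((4 + 5) + 4))*(sqrt(2)/sqrt(45)) = (8*(9 + 4))*(sqrt(2)*(sqrt(5)/15)) = (8*13)*(sqrt(10)/15) = 104*(sqrt(10)/15) = 104*sqrt(10)/15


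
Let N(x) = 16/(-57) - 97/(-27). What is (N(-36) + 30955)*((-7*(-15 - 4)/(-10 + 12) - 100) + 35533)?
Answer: 563789356193/513 ≈ 1.0990e+9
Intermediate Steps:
N(x) = 1699/513 (N(x) = 16*(-1/57) - 97*(-1/27) = -16/57 + 97/27 = 1699/513)
(N(-36) + 30955)*((-7*(-15 - 4)/(-10 + 12) - 100) + 35533) = (1699/513 + 30955)*((-7*(-15 - 4)/(-10 + 12) - 100) + 35533) = 15881614*((-(-133)/2 - 100) + 35533)/513 = 15881614*((-7*(-19/2) - 100) + 35533)/513 = 15881614*((133/2 - 100) + 35533)/513 = 15881614*(-67/2 + 35533)/513 = (15881614/513)*(70999/2) = 563789356193/513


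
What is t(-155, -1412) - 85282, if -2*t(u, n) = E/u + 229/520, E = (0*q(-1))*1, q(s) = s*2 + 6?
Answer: -88693509/1040 ≈ -85282.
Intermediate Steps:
q(s) = 6 + 2*s (q(s) = 2*s + 6 = 6 + 2*s)
E = 0 (E = (0*(6 + 2*(-1)))*1 = (0*(6 - 2))*1 = (0*4)*1 = 0*1 = 0)
t(u, n) = -229/1040 (t(u, n) = -(0/u + 229/520)/2 = -(0 + 229*(1/520))/2 = -(0 + 229/520)/2 = -½*229/520 = -229/1040)
t(-155, -1412) - 85282 = -229/1040 - 85282 = -88693509/1040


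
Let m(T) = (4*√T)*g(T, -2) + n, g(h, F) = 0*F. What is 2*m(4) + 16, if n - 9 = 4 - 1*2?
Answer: 38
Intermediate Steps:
g(h, F) = 0
n = 11 (n = 9 + (4 - 1*2) = 9 + (4 - 2) = 9 + 2 = 11)
m(T) = 11 (m(T) = (4*√T)*0 + 11 = 0 + 11 = 11)
2*m(4) + 16 = 2*11 + 16 = 22 + 16 = 38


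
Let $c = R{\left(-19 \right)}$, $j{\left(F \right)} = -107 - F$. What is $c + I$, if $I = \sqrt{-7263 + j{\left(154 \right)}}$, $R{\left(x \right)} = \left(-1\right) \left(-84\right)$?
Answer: $84 + 6 i \sqrt{209} \approx 84.0 + 86.741 i$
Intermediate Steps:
$R{\left(x \right)} = 84$
$c = 84$
$I = 6 i \sqrt{209}$ ($I = \sqrt{-7263 - 261} = \sqrt{-7524} = 6 i \sqrt{209} \approx 86.741 i$)
$c + I = 84 + 6 i \sqrt{209}$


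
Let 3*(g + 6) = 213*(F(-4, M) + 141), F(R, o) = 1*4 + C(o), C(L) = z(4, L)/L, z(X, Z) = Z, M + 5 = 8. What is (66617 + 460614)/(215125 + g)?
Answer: 527231/225485 ≈ 2.3382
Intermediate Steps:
M = 3 (M = -5 + 8 = 3)
C(L) = 1 (C(L) = L/L = 1)
F(R, o) = 5 (F(R, o) = 1*4 + 1 = 4 + 1 = 5)
g = 10360 (g = -6 + (213*(5 + 141))/3 = -6 + (213*146)/3 = -6 + (⅓)*31098 = -6 + 10366 = 10360)
(66617 + 460614)/(215125 + g) = (66617 + 460614)/(215125 + 10360) = 527231/225485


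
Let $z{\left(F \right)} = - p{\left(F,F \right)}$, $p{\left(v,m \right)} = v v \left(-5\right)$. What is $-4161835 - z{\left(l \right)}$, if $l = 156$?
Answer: $-4283515$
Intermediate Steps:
$p{\left(v,m \right)} = - 5 v^{2}$ ($p{\left(v,m \right)} = v^{2} \left(-5\right) = - 5 v^{2}$)
$z{\left(F \right)} = 5 F^{2}$ ($z{\left(F \right)} = - \left(-5\right) F^{2} = 5 F^{2}$)
$-4161835 - z{\left(l \right)} = -4161835 - 5 \cdot 156^{2} = -4161835 - 5 \cdot 24336 = -4161835 - 121680 = -4283515$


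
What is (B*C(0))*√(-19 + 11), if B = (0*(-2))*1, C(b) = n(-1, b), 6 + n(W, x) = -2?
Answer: 0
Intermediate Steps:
n(W, x) = -8 (n(W, x) = -6 - 2 = -8)
C(b) = -8
B = 0 (B = 0*1 = 0)
(B*C(0))*√(-19 + 11) = (0*(-8))*√(-19 + 11) = 0*√(-8) = 0*(2*I*√2) = 0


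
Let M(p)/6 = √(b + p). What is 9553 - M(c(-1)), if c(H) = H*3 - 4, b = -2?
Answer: 9553 - 18*I ≈ 9553.0 - 18.0*I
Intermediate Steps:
c(H) = -4 + 3*H (c(H) = 3*H - 4 = -4 + 3*H)
M(p) = 6*√(-2 + p)
9553 - M(c(-1)) = 9553 - 6*√(-2 + (-4 + 3*(-1))) = 9553 - 6*√(-2 + (-4 - 3)) = 9553 - 6*√(-2 - 7) = 9553 - 6*√(-9) = 9553 - 6*3*I = 9553 - 18*I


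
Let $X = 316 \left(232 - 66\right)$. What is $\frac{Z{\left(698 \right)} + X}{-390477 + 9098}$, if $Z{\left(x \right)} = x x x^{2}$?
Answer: $- \frac{237367790072}{381379} \approx -6.2239 \cdot 10^{5}$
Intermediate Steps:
$X = 52456$ ($X = 316 \cdot 166 = 52456$)
$Z{\left(x \right)} = x^{4}$ ($Z{\left(x \right)} = x^{2} x^{2} = x^{4}$)
$\frac{Z{\left(698 \right)} + X}{-390477 + 9098} = \frac{698^{4} + 52456}{-390477 + 9098} = \frac{237367737616 + 52456}{-381379} = 237367790072 \left(- \frac{1}{381379}\right) = - \frac{237367790072}{381379}$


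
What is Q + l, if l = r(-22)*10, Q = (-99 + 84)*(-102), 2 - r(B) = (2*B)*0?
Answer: 1550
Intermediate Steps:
r(B) = 2 (r(B) = 2 - 2*B*0 = 2 - 1*0 = 2 + 0 = 2)
Q = 1530 (Q = -15*(-102) = 1530)
l = 20 (l = 2*10 = 20)
Q + l = 1530 + 20 = 1550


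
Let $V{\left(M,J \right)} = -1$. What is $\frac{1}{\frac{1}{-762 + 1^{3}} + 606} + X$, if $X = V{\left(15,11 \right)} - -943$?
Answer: $\frac{434418191}{461165} \approx 942.0$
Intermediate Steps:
$X = 942$ ($X = -1 - -943 = -1 + 943 = 942$)
$\frac{1}{\frac{1}{-762 + 1^{3}} + 606} + X = \frac{1}{\frac{1}{-762 + 1^{3}} + 606} + 942 = \frac{1}{\frac{1}{-762 + 1} + 606} + 942 = \frac{1}{\frac{1}{-761} + 606} + 942 = \frac{1}{- \frac{1}{761} + 606} + 942 = \frac{1}{\frac{461165}{761}} + 942 = \frac{761}{461165} + 942 = \frac{434418191}{461165}$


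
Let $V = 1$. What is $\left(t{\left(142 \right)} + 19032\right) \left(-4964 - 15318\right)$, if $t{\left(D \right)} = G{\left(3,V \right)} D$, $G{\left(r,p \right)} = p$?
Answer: $-388887068$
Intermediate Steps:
$t{\left(D \right)} = D$ ($t{\left(D \right)} = 1 D = D$)
$\left(t{\left(142 \right)} + 19032\right) \left(-4964 - 15318\right) = \left(142 + 19032\right) \left(-4964 - 15318\right) = 19174 \left(-20282\right) = -388887068$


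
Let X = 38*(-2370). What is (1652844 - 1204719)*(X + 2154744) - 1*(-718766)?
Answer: 925237236266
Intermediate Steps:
X = -90060
(1652844 - 1204719)*(X + 2154744) - 1*(-718766) = (1652844 - 1204719)*(-90060 + 2154744) - 1*(-718766) = 448125*2064684 + 718766 = 925236517500 + 718766 = 925237236266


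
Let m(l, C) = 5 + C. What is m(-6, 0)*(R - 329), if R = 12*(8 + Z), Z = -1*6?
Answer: -1525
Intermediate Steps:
Z = -6
R = 24 (R = 12*(8 - 6) = 12*2 = 24)
m(-6, 0)*(R - 329) = (5 + 0)*(24 - 329) = 5*(-305) = -1525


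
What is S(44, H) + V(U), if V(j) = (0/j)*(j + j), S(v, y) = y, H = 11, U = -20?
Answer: 11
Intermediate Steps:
V(j) = 0 (V(j) = 0*(2*j) = 0)
S(44, H) + V(U) = 11 + 0 = 11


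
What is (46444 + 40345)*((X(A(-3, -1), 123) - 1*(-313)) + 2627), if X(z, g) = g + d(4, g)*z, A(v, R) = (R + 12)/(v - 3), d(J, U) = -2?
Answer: 798458800/3 ≈ 2.6615e+8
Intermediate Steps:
A(v, R) = (12 + R)/(-3 + v)
X(z, g) = g - 2*z
(46444 + 40345)*((X(A(-3, -1), 123) - 1*(-313)) + 2627) = (46444 + 40345)*(((123 - 2*(12 - 1)/(-3 - 3)) - 1*(-313)) + 2627) = 86789*(((123 - 2*11/(-6)) + 313) + 2627) = 86789*(((123 - (-1)*11/3) + 313) + 2627) = 86789*(((123 - 2*(-11/6)) + 313) + 2627) = 86789*(((123 + 11/3) + 313) + 2627) = 86789*((380/3 + 313) + 2627) = 86789*(1319/3 + 2627) = 86789*(9200/3) = 798458800/3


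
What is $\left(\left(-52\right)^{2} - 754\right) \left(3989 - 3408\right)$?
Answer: $1132950$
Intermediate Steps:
$\left(\left(-52\right)^{2} - 754\right) \left(3989 - 3408\right) = \left(2704 - 754\right) 581 = 1950 \cdot 581 = 1132950$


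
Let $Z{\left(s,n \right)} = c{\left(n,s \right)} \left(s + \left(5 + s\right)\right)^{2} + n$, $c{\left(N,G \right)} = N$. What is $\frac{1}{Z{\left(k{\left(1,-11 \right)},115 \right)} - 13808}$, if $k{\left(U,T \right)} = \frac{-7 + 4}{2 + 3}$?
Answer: $- \frac{5}{60162} \approx -8.3109 \cdot 10^{-5}$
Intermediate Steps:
$k{\left(U,T \right)} = - \frac{3}{5}$
$Z{\left(s,n \right)} = n + n \left(5 + 2 s\right)^{2}$ ($Z{\left(s,n \right)} = n \left(s + \left(5 + s\right)\right)^{2} + n = n \left(5 + 2 s\right)^{2} + n = n + n \left(5 + 2 s\right)^{2}$)
$\frac{1}{Z{\left(k{\left(1,-11 \right)},115 \right)} - 13808} = \frac{1}{115 \left(1 + \left(5 + 2 \left(- \frac{3}{5}\right)\right)^{2}\right) - 13808} = \frac{1}{115 \left(1 + \left(5 - \frac{6}{5}\right)^{2}\right) - 13808} = \frac{1}{115 \left(1 + \left(\frac{19}{5}\right)^{2}\right) - 13808} = \frac{1}{115 \left(1 + \frac{361}{25}\right) - 13808} = \frac{1}{115 \cdot \frac{386}{25} - 13808} = \frac{1}{\frac{8878}{5} - 13808} = \frac{1}{- \frac{60162}{5}} = - \frac{5}{60162}$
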